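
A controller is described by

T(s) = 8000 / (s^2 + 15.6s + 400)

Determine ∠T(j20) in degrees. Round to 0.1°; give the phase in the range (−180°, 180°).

At s = jω = j20:
quadratic: (j20)² + 15.6·j20 + 400 = 0 + j312 → |·| ≈ 312, ∠ ≈ 90.00°
∠T = 0.00° − 90.00° = -90.00°

-90.0°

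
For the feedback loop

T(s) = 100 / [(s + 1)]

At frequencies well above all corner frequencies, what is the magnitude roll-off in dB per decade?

-20 dB/decade

Each pole contributes −20 dB/decade at high frequency; each zero contributes +20 dB/decade.
Net: 0 zero(s) − 1 pole(s) → -20 dB/decade.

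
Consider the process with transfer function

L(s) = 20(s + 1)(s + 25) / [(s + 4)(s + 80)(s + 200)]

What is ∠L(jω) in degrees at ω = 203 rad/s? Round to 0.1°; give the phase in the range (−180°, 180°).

-30.1°

At s = jω = j203:
zero (s+1): 1 + j203 → |·| = √(1²+203²) = √41210 ≈ 203, ∠ = arctan(203/1) ≈ 89.72°
zero (s+25): 25 + j203 → |·| = √(25²+203²) = √41834 ≈ 204.53, ∠ = arctan(203/25) ≈ 82.98°
pole (s+4): 4 + j203 → |·| = √(4²+203²) = √41225 ≈ 203.04, ∠ = arctan(203/4) ≈ 88.87°
pole (s+80): 80 + j203 → |·| = √(80²+203²) = √47609 ≈ 218.19, ∠ = arctan(203/80) ≈ 68.49°
pole (s+200): 200 + j203 → |·| = √(200²+203²) = √81209 ≈ 284.97, ∠ = arctan(203/200) ≈ 45.43°
∠L = 172.70° − 202.79° = -30.09°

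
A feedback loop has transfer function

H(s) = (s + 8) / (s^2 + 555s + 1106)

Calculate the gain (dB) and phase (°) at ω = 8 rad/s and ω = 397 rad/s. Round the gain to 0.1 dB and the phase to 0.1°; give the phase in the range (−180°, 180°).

ω = 8: -52.1 dB, -31.8°; ω = 397: -56.7 dB, -36.5°

Substitute s = j8:
Numerator: (j8) + 8 = 8 + j8
Denominator: (j8)^2 + 555(j8) + 1106 = 1042 + j4440
|N| = √(8² + 8²) ≈ 11.314, ∠N ≈ 45.00°
|D| = √(1042² + 4440²) ≈ 4560.6, ∠D ≈ 76.79°
|H| = 11.314 / 4560.6 ≈ 0.0024808
Gain = 20 log₁₀(0.0024808) ≈ -52.11 dB
∠H = 45.00° − 76.79° = -31.79°

Substitute s = j397:
Numerator: (j397) + 8 = 8 + j397
Denominator: (j397)^2 + 555(j397) + 1106 = -156503 + j220335
|N| = √(8² + 397²) ≈ 397.08, ∠N ≈ 88.85°
|D| = √(156503² + 220335²) ≈ 2.7026e+05, ∠D ≈ 125.39°
|H| = 397.08 / 2.7026e+05 ≈ 0.0014693
Gain = 20 log₁₀(0.0014693) ≈ -56.66 dB
∠H = 88.85° − 125.39° = -36.54°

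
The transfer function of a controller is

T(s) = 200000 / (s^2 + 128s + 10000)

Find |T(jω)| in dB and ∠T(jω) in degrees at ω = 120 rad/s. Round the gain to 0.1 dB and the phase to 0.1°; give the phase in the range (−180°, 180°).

At s = jω = j120:
quadratic: (j120)² + 128·j120 + 10000 = -4400 + j15360 → |·| ≈ 15978, ∠ ≈ 105.98°
|T| = 200000 / 15978 ≈ 12.517
Gain = 20 log₁₀(12.517) ≈ 21.95 dB
∠T = 0.00° − 105.98° = -105.98°

22.0 dB, -106.0°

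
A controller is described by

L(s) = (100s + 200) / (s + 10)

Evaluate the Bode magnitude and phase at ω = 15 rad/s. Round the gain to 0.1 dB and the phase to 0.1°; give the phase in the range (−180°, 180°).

Substitute s = j15:
Numerator: 100(j15) + 200 = 200 + j1500
Denominator: (j15) + 10 = 10 + j15
|N| = √(200² + 1500²) ≈ 1513.3, ∠N ≈ 82.41°
|D| = √(10² + 15²) ≈ 18.028, ∠D ≈ 56.31°
|L| = 1513.3 / 18.028 ≈ 83.942
Gain = 20 log₁₀(83.942) ≈ 38.48 dB
∠L = 82.41° − 56.31° = 26.10°

38.5 dB, 26.1°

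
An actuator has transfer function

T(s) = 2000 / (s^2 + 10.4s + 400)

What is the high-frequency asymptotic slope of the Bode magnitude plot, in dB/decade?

Each pole contributes −20 dB/decade at high frequency; each zero contributes +20 dB/decade.
Net: 0 zero(s) − 2 pole(s) → -40 dB/decade.

-40 dB/decade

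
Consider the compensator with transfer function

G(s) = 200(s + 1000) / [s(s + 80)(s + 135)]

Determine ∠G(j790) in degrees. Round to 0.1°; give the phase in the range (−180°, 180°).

At s = jω = j790:
zero (s+1000): 1000 + j790 → |·| = √(1000²+790²) = √1624100 ≈ 1274.4, ∠ = arctan(790/1000) ≈ 38.31°
pole (s+80): 80 + j790 → |·| = √(80²+790²) = √630500 ≈ 794.04, ∠ = arctan(790/80) ≈ 84.22°
pole (s+135): 135 + j790 → |·| = √(135²+790²) = √642325 ≈ 801.45, ∠ = arctan(790/135) ≈ 80.30°
pole at origin: |s| = 790, ∠ = 90.00° (in denominator)
∠G = 38.31° − 254.52° = -216.21° ≡ 143.79° (principal value)

143.8°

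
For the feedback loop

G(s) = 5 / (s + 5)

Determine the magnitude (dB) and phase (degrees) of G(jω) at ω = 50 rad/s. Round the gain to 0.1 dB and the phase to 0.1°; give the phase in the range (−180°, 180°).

-20.0 dB, -84.3°

Substitute s = j50:
Numerator: 5 = 5 + j0
Denominator: (j50) + 5 = 5 + j50
|N| = √(5² + 0²) ≈ 5, ∠N ≈ 0.00°
|D| = √(5² + 50²) ≈ 50.249, ∠D ≈ 84.29°
|G| = 5 / 50.249 ≈ 0.099504
Gain = 20 log₁₀(0.099504) ≈ -20.04 dB
∠G = 0.00° − 84.29° = -84.29°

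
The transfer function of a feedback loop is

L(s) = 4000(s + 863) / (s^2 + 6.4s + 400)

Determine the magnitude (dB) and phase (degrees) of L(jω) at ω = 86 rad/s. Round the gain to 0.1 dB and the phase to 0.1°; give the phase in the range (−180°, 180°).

53.9 dB, -169.8°

At s = jω = j86:
zero (s+863): 863 + j86 → |·| = √(863²+86²) = √752165 ≈ 867.27, ∠ = arctan(86/863) ≈ 5.69°
quadratic: (j86)² + 6.4·j86 + 400 = -6996 + j550.4 → |·| ≈ 7017.6, ∠ ≈ 175.50°
|L| = 4000 · 867.27 / 7017.6 ≈ 494.34
Gain = 20 log₁₀(494.34) ≈ 53.88 dB
∠L = 5.69° − 175.50° = -169.81°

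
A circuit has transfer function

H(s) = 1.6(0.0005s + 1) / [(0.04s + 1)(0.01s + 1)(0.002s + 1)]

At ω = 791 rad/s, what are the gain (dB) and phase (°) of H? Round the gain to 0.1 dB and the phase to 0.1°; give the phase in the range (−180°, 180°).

At ω = 791 rad/s:
zero (1 + j791·0.0005) = 1 + j0.3955 → |·| ≈ 1.0754, ∠ ≈ 21.58°
pole (1 + j791·0.04) = 1 + j31.64 → |·| ≈ 31.656, ∠ ≈ 88.19°
pole (1 + j791·0.01) = 1 + j7.91 → |·| ≈ 7.973, ∠ ≈ 82.79°
pole (1 + j791·0.002) = 1 + j1.582 → |·| ≈ 1.8716, ∠ ≈ 57.70°
|H| = 1.6 · 1.0754 / (31.656 · 7.973 · 1.8716) ≈ 0.0036425
Gain = 20 log₁₀(0.0036425) ≈ -48.77 dB
∠H = (21.58°) − (88.19° + 82.79° + 57.70°) = -207.10° ≡ 152.90° (principal value)

-48.8 dB, 152.9°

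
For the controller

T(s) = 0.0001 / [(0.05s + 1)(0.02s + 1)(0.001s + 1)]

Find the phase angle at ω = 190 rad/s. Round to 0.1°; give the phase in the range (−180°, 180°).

At ω = 190 rad/s:
pole (1 + j190·0.05) = 1 + j9.5 → |·| ≈ 9.5525, ∠ ≈ 83.99°
pole (1 + j190·0.02) = 1 + j3.8 → |·| ≈ 3.9294, ∠ ≈ 75.26°
pole (1 + j190·0.001) = 1 + j0.19 → |·| ≈ 1.0179, ∠ ≈ 10.76°
∠T = (0°) − (83.99° + 75.26° + 10.76°) = -170.01°

-170.0°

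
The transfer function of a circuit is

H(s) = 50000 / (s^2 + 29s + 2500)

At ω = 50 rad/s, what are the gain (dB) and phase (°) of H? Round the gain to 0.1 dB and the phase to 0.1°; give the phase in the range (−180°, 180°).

At s = jω = j50:
quadratic: (j50)² + 29·j50 + 2500 = 0 + j1450 → |·| ≈ 1450, ∠ ≈ 90.00°
|H| = 50000 / 1450 ≈ 34.483
Gain = 20 log₁₀(34.483) ≈ 30.75 dB
∠H = 0.00° − 90.00° = -90.00°

30.8 dB, -90.0°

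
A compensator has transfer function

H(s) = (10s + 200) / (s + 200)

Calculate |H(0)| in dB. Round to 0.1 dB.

0.0 dB

H(0) = 200 / 200 = 1
20 log₁₀(1) ≈ 0.00 dB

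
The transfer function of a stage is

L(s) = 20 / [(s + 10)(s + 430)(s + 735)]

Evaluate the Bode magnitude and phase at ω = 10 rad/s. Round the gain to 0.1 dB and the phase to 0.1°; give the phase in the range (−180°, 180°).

At s = jω = j10:
pole (s+10): 10 + j10 → |·| = √(10²+10²) = √200 ≈ 14.142, ∠ = arctan(10/10) ≈ 45.00°
pole (s+430): 430 + j10 → |·| = √(430²+10²) = √185000 ≈ 430.12, ∠ = arctan(10/430) ≈ 1.33°
pole (s+735): 735 + j10 → |·| = √(735²+10²) = √540325 ≈ 735.07, ∠ = arctan(10/735) ≈ 0.78°
|L| = 20 / 4.4713e+06 ≈ 4.473e-06
Gain = 20 log₁₀(4.473e-06) ≈ -106.99 dB
∠L = 0.00° − 47.11° = -47.11°

-107.0 dB, -47.1°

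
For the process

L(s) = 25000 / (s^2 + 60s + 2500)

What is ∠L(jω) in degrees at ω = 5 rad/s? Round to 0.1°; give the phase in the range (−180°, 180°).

At s = jω = j5:
quadratic: (j5)² + 60·j5 + 2500 = 2475 + j300 → |·| ≈ 2493.1, ∠ ≈ 6.91°
∠L = 0.00° − 6.91° = -6.91°

-6.9°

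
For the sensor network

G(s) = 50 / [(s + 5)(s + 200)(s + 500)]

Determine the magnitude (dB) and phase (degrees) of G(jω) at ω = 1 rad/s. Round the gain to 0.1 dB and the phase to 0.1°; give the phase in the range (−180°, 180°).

-80.2 dB, -11.7°

At s = jω = j1:
pole (s+5): 5 + j1 → |·| = √(5²+1²) = √26 ≈ 5.099, ∠ = arctan(1/5) ≈ 11.31°
pole (s+200): 200 + j1 → |·| = √(200²+1²) = √40001 ≈ 200, ∠ = arctan(1/200) ≈ 0.29°
pole (s+500): 500 + j1 → |·| = √(500²+1²) = √250001 ≈ 500, ∠ = arctan(1/500) ≈ 0.11°
|G| = 50 / 5.099e+05 ≈ 9.8058e-05
Gain = 20 log₁₀(9.8058e-05) ≈ -80.17 dB
∠G = 0.00° − 11.71° = -11.71°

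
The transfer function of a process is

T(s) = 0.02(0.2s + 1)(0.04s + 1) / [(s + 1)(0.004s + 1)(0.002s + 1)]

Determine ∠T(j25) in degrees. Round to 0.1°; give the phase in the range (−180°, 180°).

At ω = 25 rad/s:
zero (1 + j25·0.2) = 1 + j5 → |·| ≈ 5.099, ∠ ≈ 78.69°
zero (1 + j25·0.04) = 1 + j1 → |·| ≈ 1.4142, ∠ ≈ 45.00°
pole (1 + j25·1) = 1 + j25 → |·| ≈ 25.02, ∠ ≈ 87.71°
pole (1 + j25·0.004) = 1 + j0.1 → |·| ≈ 1.005, ∠ ≈ 5.71°
pole (1 + j25·0.002) = 1 + j0.05 → |·| ≈ 1.0012, ∠ ≈ 2.86°
∠T = (78.69° + 45.00°) − (87.71° + 5.71° + 2.86°) = 27.41°

27.4°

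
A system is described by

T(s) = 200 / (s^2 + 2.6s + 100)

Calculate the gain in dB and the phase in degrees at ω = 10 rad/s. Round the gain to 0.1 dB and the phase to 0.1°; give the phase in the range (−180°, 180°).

At s = jω = j10:
quadratic: (j10)² + 2.6·j10 + 100 = 0 + j26 → |·| ≈ 26, ∠ ≈ 90.00°
|T| = 200 / 26 ≈ 7.6923
Gain = 20 log₁₀(7.6923) ≈ 17.72 dB
∠T = 0.00° − 90.00° = -90.00°

17.7 dB, -90.0°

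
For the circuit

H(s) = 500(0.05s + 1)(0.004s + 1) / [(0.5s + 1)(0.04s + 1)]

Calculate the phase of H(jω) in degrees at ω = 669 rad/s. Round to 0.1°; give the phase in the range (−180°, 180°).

At ω = 669 rad/s:
zero (1 + j669·0.05) = 1 + j33.45 → |·| ≈ 33.465, ∠ ≈ 88.29°
zero (1 + j669·0.004) = 1 + j2.676 → |·| ≈ 2.8567, ∠ ≈ 69.51°
pole (1 + j669·0.5) = 1 + j334.5 → |·| ≈ 334.5, ∠ ≈ 89.83°
pole (1 + j669·0.04) = 1 + j26.76 → |·| ≈ 26.779, ∠ ≈ 87.86°
∠H = (88.29° + 69.51°) − (89.83° + 87.86°) = -19.89°

-19.9°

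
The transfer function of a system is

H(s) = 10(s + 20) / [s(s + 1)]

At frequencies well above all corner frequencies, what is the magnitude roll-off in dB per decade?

Each pole contributes −20 dB/decade at high frequency; each zero contributes +20 dB/decade.
Net: 1 zero(s) − 2 pole(s) → -20 dB/decade.

-20 dB/decade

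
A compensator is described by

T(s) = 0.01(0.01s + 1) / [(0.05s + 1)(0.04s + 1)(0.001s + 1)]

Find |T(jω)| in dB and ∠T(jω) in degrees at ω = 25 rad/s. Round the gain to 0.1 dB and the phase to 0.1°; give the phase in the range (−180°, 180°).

-46.8 dB, -83.7°

At ω = 25 rad/s:
zero (1 + j25·0.01) = 1 + j0.25 → |·| ≈ 1.0308, ∠ ≈ 14.04°
pole (1 + j25·0.05) = 1 + j1.25 → |·| ≈ 1.6008, ∠ ≈ 51.34°
pole (1 + j25·0.04) = 1 + j1 → |·| ≈ 1.4142, ∠ ≈ 45.00°
pole (1 + j25·0.001) = 1 + j0.025 → |·| ≈ 1.0003, ∠ ≈ 1.43°
|T| = 0.01 · 1.0308 / (1.6008 · 1.4142 · 1.0003) ≈ 0.0045519
Gain = 20 log₁₀(0.0045519) ≈ -46.84 dB
∠T = (14.04°) − (51.34° + 45.00° + 1.43°) = -83.73°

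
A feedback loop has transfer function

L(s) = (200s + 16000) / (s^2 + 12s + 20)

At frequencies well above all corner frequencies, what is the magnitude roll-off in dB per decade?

Each pole contributes −20 dB/decade at high frequency; each zero contributes +20 dB/decade.
Net: 1 zero(s) − 2 pole(s) → -20 dB/decade.

-20 dB/decade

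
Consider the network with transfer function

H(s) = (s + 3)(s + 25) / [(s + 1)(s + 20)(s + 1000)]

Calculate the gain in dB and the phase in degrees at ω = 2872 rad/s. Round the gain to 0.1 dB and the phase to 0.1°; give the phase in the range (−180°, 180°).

At s = jω = j2872:
zero (s+3): 3 + j2872 → |·| = √(3²+2872²) = √8248393 ≈ 2872, ∠ = arctan(2872/3) ≈ 89.94°
zero (s+25): 25 + j2872 → |·| = √(25²+2872²) = √8249009 ≈ 2872.1, ∠ = arctan(2872/25) ≈ 89.50°
pole (s+1): 1 + j2872 → |·| = √(1²+2872²) = √8248385 ≈ 2872, ∠ = arctan(2872/1) ≈ 89.98°
pole (s+20): 20 + j2872 → |·| = √(20²+2872²) = √8248784 ≈ 2872.1, ∠ = arctan(2872/20) ≈ 89.60°
pole (s+1000): 1000 + j2872 → |·| = √(1000²+2872²) = √9248384 ≈ 3041.1, ∠ = arctan(2872/1000) ≈ 70.80°
|H| = 1 · 8.2487e+06 / 2.5085e+10 ≈ 0.00032883
Gain = 20 log₁₀(0.00032883) ≈ -69.66 dB
∠H = 179.44° − 250.38° = -70.94°

-69.7 dB, -70.9°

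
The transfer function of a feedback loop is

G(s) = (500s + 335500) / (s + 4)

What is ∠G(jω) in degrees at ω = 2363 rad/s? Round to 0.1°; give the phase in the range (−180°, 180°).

Substitute s = j2363:
Numerator: 500(j2363) + 335500 = 335500 + j1181500
Denominator: (j2363) + 4 = 4 + j2363
|N| = √(335500² + 1181500²) ≈ 1.2282e+06, ∠N ≈ 74.15°
|D| = √(4² + 2363²) ≈ 2363, ∠D ≈ 89.90°
∠G = 74.15° − 89.90° = -15.75°

-15.8°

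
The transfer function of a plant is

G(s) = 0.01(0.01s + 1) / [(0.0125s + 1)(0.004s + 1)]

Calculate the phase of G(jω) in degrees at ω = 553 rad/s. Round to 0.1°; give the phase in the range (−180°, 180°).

At ω = 553 rad/s:
zero (1 + j553·0.01) = 1 + j5.53 → |·| ≈ 5.6197, ∠ ≈ 79.75°
pole (1 + j553·0.0125) = 1 + j6.9125 → |·| ≈ 6.9845, ∠ ≈ 81.77°
pole (1 + j553·0.004) = 1 + j2.212 → |·| ≈ 2.4275, ∠ ≈ 65.67°
∠G = (79.75°) − (81.77° + 65.67°) = -67.69°

-67.7°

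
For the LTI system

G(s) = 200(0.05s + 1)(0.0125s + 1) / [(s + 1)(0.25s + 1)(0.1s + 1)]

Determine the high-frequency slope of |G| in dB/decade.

-20 dB/decade

Each pole contributes −20 dB/decade at high frequency; each zero contributes +20 dB/decade.
Net: 2 zero(s) − 3 pole(s) → -20 dB/decade.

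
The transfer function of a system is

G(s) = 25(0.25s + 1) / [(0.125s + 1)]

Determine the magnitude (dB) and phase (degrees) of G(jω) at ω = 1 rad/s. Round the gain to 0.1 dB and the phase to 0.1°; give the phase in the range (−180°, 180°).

28.2 dB, 6.9°

At ω = 1 rad/s:
zero (1 + j1·0.25) = 1 + j0.25 → |·| ≈ 1.0308, ∠ ≈ 14.04°
pole (1 + j1·0.125) = 1 + j0.125 → |·| ≈ 1.0078, ∠ ≈ 7.13°
|G| = 25 · 1.0308 / (1.0078) ≈ 25.571
Gain = 20 log₁₀(25.571) ≈ 28.15 dB
∠G = (14.04°) − (7.13°) = 6.91°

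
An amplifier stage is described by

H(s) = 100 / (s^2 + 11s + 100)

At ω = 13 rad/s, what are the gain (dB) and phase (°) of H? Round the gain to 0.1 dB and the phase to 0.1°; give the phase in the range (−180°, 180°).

-4.0 dB, -115.8°

At s = jω = j13:
quadratic: (j13)² + 11·j13 + 100 = -69 + j143 → |·| ≈ 158.78, ∠ ≈ 115.76°
|H| = 100 / 158.78 ≈ 0.6298
Gain = 20 log₁₀(0.6298) ≈ -4.02 dB
∠H = 0.00° − 115.76° = -115.76°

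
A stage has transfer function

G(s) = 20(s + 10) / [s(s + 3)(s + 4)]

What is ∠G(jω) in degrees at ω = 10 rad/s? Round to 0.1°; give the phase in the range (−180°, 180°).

At s = jω = j10:
zero (s+10): 10 + j10 → |·| = √(10²+10²) = √200 ≈ 14.142, ∠ = arctan(10/10) ≈ 45.00°
pole (s+3): 3 + j10 → |·| = √(3²+10²) = √109 ≈ 10.44, ∠ = arctan(10/3) ≈ 73.30°
pole (s+4): 4 + j10 → |·| = √(4²+10²) = √116 ≈ 10.77, ∠ = arctan(10/4) ≈ 68.20°
pole at origin: |s| = 10, ∠ = 90.00° (in denominator)
∠G = 45.00° − 231.50° = -186.50° ≡ 173.50° (principal value)

173.5°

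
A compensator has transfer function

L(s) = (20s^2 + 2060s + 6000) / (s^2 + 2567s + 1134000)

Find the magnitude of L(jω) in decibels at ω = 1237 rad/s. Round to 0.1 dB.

19.6 dB

Substitute s = j1237:
Numerator: 20(j1237)^2 + 2060(j1237) + 6000 = -30597380 + j2548220
Denominator: (j1237)^2 + 2567(j1237) + 1134000 = -396169 + j3175379
|N| = √(30597380² + 2548220²) ≈ 3.0703e+07, ∠N ≈ 175.24°
|D| = √(396169² + 3175379²) ≈ 3.2e+06, ∠D ≈ 97.11°
|L| = 3.0703e+07 / 3.2e+06 ≈ 9.5947
Gain = 20 log₁₀(9.5947) ≈ 19.64 dB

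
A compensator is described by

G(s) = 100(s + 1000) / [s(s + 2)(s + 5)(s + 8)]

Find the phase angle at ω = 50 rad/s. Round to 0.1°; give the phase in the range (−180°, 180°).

20.0°

At s = jω = j50:
zero (s+1000): 1000 + j50 → |·| = √(1000²+50²) = √1002500 ≈ 1001.2, ∠ = arctan(50/1000) ≈ 2.86°
pole (s+2): 2 + j50 → |·| = √(2²+50²) = √2504 ≈ 50.04, ∠ = arctan(50/2) ≈ 87.71°
pole (s+5): 5 + j50 → |·| = √(5²+50²) = √2525 ≈ 50.249, ∠ = arctan(50/5) ≈ 84.29°
pole (s+8): 8 + j50 → |·| = √(8²+50²) = √2564 ≈ 50.636, ∠ = arctan(50/8) ≈ 80.91°
pole at origin: |s| = 50, ∠ = 90.00° (in denominator)
∠G = 2.86° − 342.91° = -340.05° ≡ 19.95° (principal value)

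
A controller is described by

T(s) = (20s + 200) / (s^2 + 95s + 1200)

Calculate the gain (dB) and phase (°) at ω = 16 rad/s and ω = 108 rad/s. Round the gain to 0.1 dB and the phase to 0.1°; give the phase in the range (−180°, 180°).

ω = 16: -13.5 dB, -0.2°; ω = 108: -16.6 dB, -50.9°

Substitute s = j16:
Numerator: 20(j16) + 200 = 200 + j320
Denominator: (j16)^2 + 95(j16) + 1200 = 944 + j1520
|N| = √(200² + 320²) ≈ 377.36, ∠N ≈ 57.99°
|D| = √(944² + 1520²) ≈ 1789.3, ∠D ≈ 58.16°
|T| = 377.36 / 1789.3 ≈ 0.2109
Gain = 20 log₁₀(0.2109) ≈ -13.52 dB
∠T = 57.99° − 58.16° = -0.17°

Substitute s = j108:
Numerator: 20(j108) + 200 = 200 + j2160
Denominator: (j108)^2 + 95(j108) + 1200 = -10464 + j10260
|N| = √(200² + 2160²) ≈ 2169.2, ∠N ≈ 84.71°
|D| = √(10464² + 10260²) ≈ 14655, ∠D ≈ 135.56°
|T| = 2169.2 / 14655 ≈ 0.14802
Gain = 20 log₁₀(0.14802) ≈ -16.59 dB
∠T = 84.71° − 135.56° = -50.85°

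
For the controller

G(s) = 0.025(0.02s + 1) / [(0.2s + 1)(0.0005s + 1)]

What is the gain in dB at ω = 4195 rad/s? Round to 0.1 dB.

-59.4 dB

At ω = 4195 rad/s:
zero (1 + j4195·0.02) = 1 + j83.9 → |·| ≈ 83.906, ∠ ≈ 89.32°
pole (1 + j4195·0.2) = 1 + j839 → |·| ≈ 839, ∠ ≈ 89.93°
pole (1 + j4195·0.0005) = 1 + j2.0975 → |·| ≈ 2.3237, ∠ ≈ 64.51°
|G| = 0.025 · 83.906 / (839 · 2.3237) ≈ 0.0010759
Gain = 20 log₁₀(0.0010759) ≈ -59.36 dB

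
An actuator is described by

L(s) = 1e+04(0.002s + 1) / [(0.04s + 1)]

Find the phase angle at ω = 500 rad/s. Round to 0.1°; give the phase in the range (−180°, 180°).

At ω = 500 rad/s:
zero (1 + j500·0.002) = 1 + j1 → |·| ≈ 1.4142, ∠ ≈ 45.00°
pole (1 + j500·0.04) = 1 + j20 → |·| ≈ 20.025, ∠ ≈ 87.14°
∠L = (45.00°) − (87.14°) = -42.14°

-42.1°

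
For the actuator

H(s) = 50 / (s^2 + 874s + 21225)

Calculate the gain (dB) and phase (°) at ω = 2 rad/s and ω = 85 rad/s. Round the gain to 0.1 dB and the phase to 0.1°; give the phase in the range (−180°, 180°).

Substitute s = j2:
Numerator: 50 = 50 + j0
Denominator: (j2)^2 + 874(j2) + 21225 = 21221 + j1748
|N| = √(50² + 0²) ≈ 50, ∠N ≈ 0.00°
|D| = √(21221² + 1748²) ≈ 21293, ∠D ≈ 4.71°
|H| = 50 / 21293 ≈ 0.0023482
Gain = 20 log₁₀(0.0023482) ≈ -52.59 dB
∠H = 0.00° − 4.71° = -4.71°

Substitute s = j85:
Numerator: 50 = 50 + j0
Denominator: (j85)^2 + 874(j85) + 21225 = 14000 + j74290
|N| = √(50² + 0²) ≈ 50, ∠N ≈ 0.00°
|D| = √(14000² + 74290²) ≈ 75598, ∠D ≈ 79.33°
|H| = 50 / 75598 ≈ 0.00066139
Gain = 20 log₁₀(0.00066139) ≈ -63.59 dB
∠H = 0.00° − 79.33° = -79.33°

ω = 2: -52.6 dB, -4.7°; ω = 85: -63.6 dB, -79.3°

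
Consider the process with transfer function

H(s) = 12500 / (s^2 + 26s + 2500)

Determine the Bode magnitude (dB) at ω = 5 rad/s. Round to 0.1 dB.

At s = jω = j5:
quadratic: (j5)² + 26·j5 + 2500 = 2475 + j130 → |·| ≈ 2478.4, ∠ ≈ 3.01°
|H| = 12500 / 2478.4 ≈ 5.0436
Gain = 20 log₁₀(5.0436) ≈ 14.05 dB

14.1 dB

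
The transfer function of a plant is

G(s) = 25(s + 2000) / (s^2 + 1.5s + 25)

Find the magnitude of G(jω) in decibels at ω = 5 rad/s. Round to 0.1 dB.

76.5 dB

At s = jω = j5:
zero (s+2000): 2000 + j5 → |·| = √(2000²+5²) = √4000025 ≈ 2000, ∠ = arctan(5/2000) ≈ 0.14°
quadratic: (j5)² + 1.5·j5 + 25 = 0 + j7.5 → |·| ≈ 7.5, ∠ ≈ 90.00°
|G| = 25 · 2000 / 7.5 ≈ 6666.7
Gain = 20 log₁₀(6666.7) ≈ 76.48 dB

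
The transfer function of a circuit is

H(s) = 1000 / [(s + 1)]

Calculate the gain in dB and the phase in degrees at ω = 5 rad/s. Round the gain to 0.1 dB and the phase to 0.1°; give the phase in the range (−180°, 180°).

At ω = 5 rad/s:
pole (1 + j5·1) = 1 + j5 → |·| ≈ 5.099, ∠ ≈ 78.69°
|H| = 1000 · 1 / (5.099) ≈ 196.12
Gain = 20 log₁₀(196.12) ≈ 45.85 dB
∠H = (0°) − (78.69°) = -78.69°

45.9 dB, -78.7°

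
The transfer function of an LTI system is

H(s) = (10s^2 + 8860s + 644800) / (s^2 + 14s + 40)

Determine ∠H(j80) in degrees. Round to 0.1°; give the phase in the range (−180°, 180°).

-119.3°

Substitute s = j80:
Numerator: 10(j80)^2 + 8860(j80) + 644800 = 580800 + j708800
Denominator: (j80)^2 + 14(j80) + 40 = -6360 + j1120
|N| = √(580800² + 708800²) ≈ 9.1637e+05, ∠N ≈ 50.67°
|D| = √(6360² + 1120²) ≈ 6457.9, ∠D ≈ 170.01°
∠H = 50.67° − 170.01° = -119.34°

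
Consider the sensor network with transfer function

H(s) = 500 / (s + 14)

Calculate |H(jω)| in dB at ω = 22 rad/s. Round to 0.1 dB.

25.7 dB

At s = jω = j22:
pole (s+14): 14 + j22 → |·| = √(14²+22²) = √680 ≈ 26.077, ∠ = arctan(22/14) ≈ 57.53°
|H| = 500 / 26.077 ≈ 19.174
Gain = 20 log₁₀(19.174) ≈ 25.65 dB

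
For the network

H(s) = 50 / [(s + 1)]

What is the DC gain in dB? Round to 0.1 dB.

34.0 dB

H(0) = 50 · 1 / 1 = 50
20 log₁₀(50) ≈ 33.98 dB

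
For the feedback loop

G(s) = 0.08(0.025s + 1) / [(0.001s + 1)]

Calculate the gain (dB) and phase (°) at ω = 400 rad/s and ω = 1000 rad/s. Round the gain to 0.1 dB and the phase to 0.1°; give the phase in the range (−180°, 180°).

ω = 400: -2.5 dB, 62.5°; ω = 1000: 3.0 dB, 42.7°

At ω = 400 rad/s:
zero (1 + j400·0.025) = 1 + j10 → |·| ≈ 10.05, ∠ ≈ 84.29°
pole (1 + j400·0.001) = 1 + j0.4 → |·| ≈ 1.077, ∠ ≈ 21.80°
|G| = 0.08 · 10.05 / (1.077) ≈ 0.74652
Gain = 20 log₁₀(0.74652) ≈ -2.54 dB
∠G = (84.29°) − (21.80°) = 62.49°

At ω = 1000 rad/s:
zero (1 + j1000·0.025) = 1 + j25 → |·| ≈ 25.02, ∠ ≈ 87.71°
pole (1 + j1000·0.001) = 1 + j1 → |·| ≈ 1.4142, ∠ ≈ 45.00°
|G| = 0.08 · 25.02 / (1.4142) ≈ 1.4154
Gain = 20 log₁₀(1.4154) ≈ 3.02 dB
∠G = (87.71°) − (45.00°) = 42.71°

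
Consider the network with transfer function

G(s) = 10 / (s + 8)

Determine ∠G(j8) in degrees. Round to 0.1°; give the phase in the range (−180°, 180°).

-45.0°

At s = jω = j8:
pole (s+8): 8 + j8 → |·| = √(8²+8²) = √128 ≈ 11.314, ∠ = arctan(8/8) ≈ 45.00°
∠G = 0.00° − 45.00° = -45.00°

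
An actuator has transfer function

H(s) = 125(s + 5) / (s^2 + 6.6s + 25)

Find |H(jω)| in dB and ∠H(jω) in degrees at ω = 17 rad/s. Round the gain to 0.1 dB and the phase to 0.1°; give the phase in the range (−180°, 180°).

17.8 dB, -83.4°

At s = jω = j17:
zero (s+5): 5 + j17 → |·| = √(5²+17²) = √314 ≈ 17.72, ∠ = arctan(17/5) ≈ 73.61°
quadratic: (j17)² + 6.6·j17 + 25 = -264 + j112.2 → |·| ≈ 286.85, ∠ ≈ 156.97°
|H| = 125 · 17.72 / 286.85 ≈ 7.7218
Gain = 20 log₁₀(7.7218) ≈ 17.75 dB
∠H = 73.61° − 156.97° = -83.36°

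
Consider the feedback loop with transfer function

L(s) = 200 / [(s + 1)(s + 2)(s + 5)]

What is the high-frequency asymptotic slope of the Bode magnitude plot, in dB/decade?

Each pole contributes −20 dB/decade at high frequency; each zero contributes +20 dB/decade.
Net: 0 zero(s) − 3 pole(s) → -60 dB/decade.

-60 dB/decade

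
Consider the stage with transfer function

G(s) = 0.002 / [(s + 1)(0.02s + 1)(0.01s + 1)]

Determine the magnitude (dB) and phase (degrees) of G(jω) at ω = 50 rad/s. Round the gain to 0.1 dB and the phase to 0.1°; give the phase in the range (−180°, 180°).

-91.9 dB, -160.4°

At ω = 50 rad/s:
pole (1 + j50·1) = 1 + j50 → |·| ≈ 50.01, ∠ ≈ 88.85°
pole (1 + j50·0.02) = 1 + j1 → |·| ≈ 1.4142, ∠ ≈ 45.00°
pole (1 + j50·0.01) = 1 + j0.5 → |·| ≈ 1.118, ∠ ≈ 26.57°
|G| = 0.002 · 1 / (50.01 · 1.4142 · 1.118) ≈ 2.5294e-05
Gain = 20 log₁₀(2.5294e-05) ≈ -91.94 dB
∠G = (0°) − (88.85° + 45.00° + 26.57°) = -160.42°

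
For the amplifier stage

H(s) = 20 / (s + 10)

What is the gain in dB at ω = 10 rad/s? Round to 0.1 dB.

Substitute s = j10:
Numerator: 20 = 20 + j0
Denominator: (j10) + 10 = 10 + j10
|N| = √(20² + 0²) ≈ 20, ∠N ≈ 0.00°
|D| = √(10² + 10²) ≈ 14.142, ∠D ≈ 45.00°
|H| = 20 / 14.142 ≈ 1.4142
Gain = 20 log₁₀(1.4142) ≈ 3.01 dB

3.0 dB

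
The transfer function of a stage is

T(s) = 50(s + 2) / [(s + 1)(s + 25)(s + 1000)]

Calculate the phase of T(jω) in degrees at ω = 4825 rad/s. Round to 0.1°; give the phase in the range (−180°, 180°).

At s = jω = j4825:
zero (s+2): 2 + j4825 → |·| = √(2²+4825²) = √23280629 ≈ 4825, ∠ = arctan(4825/2) ≈ 89.98°
pole (s+1): 1 + j4825 → |·| = √(1²+4825²) = √23280626 ≈ 4825, ∠ = arctan(4825/1) ≈ 89.99°
pole (s+25): 25 + j4825 → |·| = √(25²+4825²) = √23281250 ≈ 4825.1, ∠ = arctan(4825/25) ≈ 89.70°
pole (s+1000): 1000 + j4825 → |·| = √(1000²+4825²) = √24280625 ≈ 4927.5, ∠ = arctan(4825/1000) ≈ 78.29°
∠T = 89.98° − 257.98° = -168.00°

-168.0°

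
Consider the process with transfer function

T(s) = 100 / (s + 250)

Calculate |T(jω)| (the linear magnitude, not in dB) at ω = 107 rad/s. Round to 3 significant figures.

Substitute s = j107:
Numerator: 100 = 100 + j0
Denominator: (j107) + 250 = 250 + j107
|N| = √(100² + 0²) ≈ 100, ∠N ≈ 0.00°
|D| = √(250² + 107²) ≈ 271.94, ∠D ≈ 23.17°
|T| = 100 / 271.94 ≈ 0.36773

0.368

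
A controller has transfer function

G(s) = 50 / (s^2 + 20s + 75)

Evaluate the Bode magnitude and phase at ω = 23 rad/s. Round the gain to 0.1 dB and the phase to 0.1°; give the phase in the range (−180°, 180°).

Substitute s = j23:
Numerator: 50 = 50 + j0
Denominator: (j23)^2 + 20(j23) + 75 = -454 + j460
|N| = √(50² + 0²) ≈ 50, ∠N ≈ 0.00°
|D| = √(454² + 460²) ≈ 646.31, ∠D ≈ 134.62°
|G| = 50 / 646.31 ≈ 0.077362
Gain = 20 log₁₀(0.077362) ≈ -22.23 dB
∠G = 0.00° − 134.62° = -134.62°

-22.2 dB, -134.6°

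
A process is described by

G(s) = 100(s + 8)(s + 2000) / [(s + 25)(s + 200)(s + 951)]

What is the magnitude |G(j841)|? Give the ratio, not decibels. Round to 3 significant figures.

At s = jω = j841:
zero (s+8): 8 + j841 → |·| = √(8²+841²) = √707345 ≈ 841.04, ∠ = arctan(841/8) ≈ 89.45°
zero (s+2000): 2000 + j841 → |·| = √(2000²+841²) = √4707281 ≈ 2169.6, ∠ = arctan(841/2000) ≈ 22.81°
pole (s+25): 25 + j841 → |·| = √(25²+841²) = √707906 ≈ 841.37, ∠ = arctan(841/25) ≈ 88.30°
pole (s+200): 200 + j841 → |·| = √(200²+841²) = √747281 ≈ 864.45, ∠ = arctan(841/200) ≈ 76.62°
pole (s+951): 951 + j841 → |·| = √(951²+841²) = √1611682 ≈ 1269.5, ∠ = arctan(841/951) ≈ 41.49°
|G| = 100 · 1.8247e+06 / 9.2334e+08 ≈ 0.19762

0.198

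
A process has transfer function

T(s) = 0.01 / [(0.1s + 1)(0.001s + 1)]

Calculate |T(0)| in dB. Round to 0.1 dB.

T(0) = 0.01 · 1 / 1 = 0.01
20 log₁₀(0.01) ≈ -40.00 dB

-40.0 dB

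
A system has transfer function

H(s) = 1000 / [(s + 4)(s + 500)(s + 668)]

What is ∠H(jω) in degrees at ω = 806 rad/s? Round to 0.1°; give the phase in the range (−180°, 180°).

At s = jω = j806:
pole (s+4): 4 + j806 → |·| = √(4²+806²) = √649652 ≈ 806.01, ∠ = arctan(806/4) ≈ 89.72°
pole (s+500): 500 + j806 → |·| = √(500²+806²) = √899636 ≈ 948.49, ∠ = arctan(806/500) ≈ 58.19°
pole (s+668): 668 + j806 → |·| = √(668²+806²) = √1095860 ≈ 1046.8, ∠ = arctan(806/668) ≈ 50.35°
∠H = 0.00° − 198.26° = -198.26° ≡ 161.74° (principal value)

161.7°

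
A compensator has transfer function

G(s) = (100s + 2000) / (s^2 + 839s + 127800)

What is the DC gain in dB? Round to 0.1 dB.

-36.1 dB

G(0) = 2000 / 127800 ≈ 0.015649
20 log₁₀(0.015649) ≈ -36.11 dB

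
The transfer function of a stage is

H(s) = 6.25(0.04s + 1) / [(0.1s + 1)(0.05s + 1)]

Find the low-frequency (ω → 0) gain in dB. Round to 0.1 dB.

H(0) = 6.25 · 1 / 1 = 6.25
20 log₁₀(6.25) ≈ 15.92 dB

15.9 dB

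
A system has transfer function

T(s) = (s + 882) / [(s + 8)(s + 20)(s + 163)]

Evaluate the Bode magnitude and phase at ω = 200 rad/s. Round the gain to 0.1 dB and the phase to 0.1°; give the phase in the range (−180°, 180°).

At s = jω = j200:
zero (s+882): 882 + j200 → |·| = √(882²+200²) = √817924 ≈ 904.39, ∠ = arctan(200/882) ≈ 12.78°
pole (s+8): 8 + j200 → |·| = √(8²+200²) = √40064 ≈ 200.16, ∠ = arctan(200/8) ≈ 87.71°
pole (s+20): 20 + j200 → |·| = √(20²+200²) = √40400 ≈ 201, ∠ = arctan(200/20) ≈ 84.29°
pole (s+163): 163 + j200 → |·| = √(163²+200²) = √66569 ≈ 258.01, ∠ = arctan(200/163) ≈ 50.82°
|T| = 1 · 904.39 / 1.038e+07 ≈ 8.7128e-05
Gain = 20 log₁₀(8.7128e-05) ≈ -81.20 dB
∠T = 12.78° − 222.82° = -210.04° ≡ 149.96° (principal value)

-81.2 dB, 150.0°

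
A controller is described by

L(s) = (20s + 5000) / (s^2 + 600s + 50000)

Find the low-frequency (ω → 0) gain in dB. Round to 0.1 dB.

-20.0 dB

L(0) = 5000 / 50000 = 0.1
20 log₁₀(0.1) ≈ -20.00 dB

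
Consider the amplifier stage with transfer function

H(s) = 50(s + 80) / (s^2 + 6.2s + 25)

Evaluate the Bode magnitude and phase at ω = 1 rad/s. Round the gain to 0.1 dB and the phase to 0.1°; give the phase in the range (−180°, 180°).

At s = jω = j1:
zero (s+80): 80 + j1 → |·| = √(80²+1²) = √6401 ≈ 80.006, ∠ = arctan(1/80) ≈ 0.72°
quadratic: (j1)² + 6.2·j1 + 25 = 24 + j6.2 → |·| ≈ 24.788, ∠ ≈ 14.48°
|H| = 50 · 80.006 / 24.788 ≈ 161.38
Gain = 20 log₁₀(161.38) ≈ 44.16 dB
∠H = 0.72° − 14.48° = -13.76°

44.2 dB, -13.8°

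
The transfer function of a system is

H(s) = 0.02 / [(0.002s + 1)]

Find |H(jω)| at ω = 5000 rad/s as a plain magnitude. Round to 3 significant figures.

At ω = 5000 rad/s:
pole (1 + j5000·0.002) = 1 + j10 → |·| ≈ 10.05, ∠ ≈ 84.29°
|H| = 0.02 · 1 / (10.05) ≈ 0.00199

0.00199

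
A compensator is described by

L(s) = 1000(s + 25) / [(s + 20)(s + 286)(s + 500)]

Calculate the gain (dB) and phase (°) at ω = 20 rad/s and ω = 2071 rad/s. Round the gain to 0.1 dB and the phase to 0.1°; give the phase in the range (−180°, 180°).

ω = 20: -42.1 dB, -12.6°; ω = 2071: -73.0 dB, -158.7°

At s = jω = j20:
zero (s+25): 25 + j20 → |·| = √(25²+20²) = √1025 ≈ 32.016, ∠ = arctan(20/25) ≈ 38.66°
pole (s+20): 20 + j20 → |·| = √(20²+20²) = √800 ≈ 28.284, ∠ = arctan(20/20) ≈ 45.00°
pole (s+286): 286 + j20 → |·| = √(286²+20²) = √82196 ≈ 286.7, ∠ = arctan(20/286) ≈ 4.00°
pole (s+500): 500 + j20 → |·| = √(500²+20²) = √250400 ≈ 500.4, ∠ = arctan(20/500) ≈ 2.29°
|L| = 1000 · 32.016 / 4.0578e+06 ≈ 0.00789
Gain = 20 log₁₀(0.00789) ≈ -42.06 dB
∠L = 38.66° − 51.29° = -12.63°

At s = jω = j2071:
zero (s+25): 25 + j2071 → |·| = √(25²+2071²) = √4289666 ≈ 2071.2, ∠ = arctan(2071/25) ≈ 89.31°
pole (s+20): 20 + j2071 → |·| = √(20²+2071²) = √4289441 ≈ 2071.1, ∠ = arctan(2071/20) ≈ 89.45°
pole (s+286): 286 + j2071 → |·| = √(286²+2071²) = √4370837 ≈ 2090.7, ∠ = arctan(2071/286) ≈ 82.14°
pole (s+500): 500 + j2071 → |·| = √(500²+2071²) = √4539041 ≈ 2130.5, ∠ = arctan(2071/500) ≈ 76.43°
|L| = 1000 · 2071.2 / 9.2252e+09 ≈ 0.00022452
Gain = 20 log₁₀(0.00022452) ≈ -72.97 dB
∠L = 89.31° − 248.02° = -158.71°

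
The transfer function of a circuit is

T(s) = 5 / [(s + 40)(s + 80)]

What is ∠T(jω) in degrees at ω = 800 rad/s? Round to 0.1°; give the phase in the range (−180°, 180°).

-171.4°

At s = jω = j800:
pole (s+40): 40 + j800 → |·| = √(40²+800²) = √641600 ≈ 801, ∠ = arctan(800/40) ≈ 87.14°
pole (s+80): 80 + j800 → |·| = √(80²+800²) = √646400 ≈ 803.99, ∠ = arctan(800/80) ≈ 84.29°
∠T = 0.00° − 171.43° = -171.43°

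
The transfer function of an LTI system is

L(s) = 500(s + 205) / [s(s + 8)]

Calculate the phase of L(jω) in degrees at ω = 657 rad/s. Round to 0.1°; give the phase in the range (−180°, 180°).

At s = jω = j657:
zero (s+205): 205 + j657 → |·| = √(205²+657²) = √473674 ≈ 688.24, ∠ = arctan(657/205) ≈ 72.67°
pole (s+8): 8 + j657 → |·| = √(8²+657²) = √431713 ≈ 657.05, ∠ = arctan(657/8) ≈ 89.30°
pole at origin: |s| = 657, ∠ = 90.00° (in denominator)
∠L = 72.67° − 179.30° = -106.63°

-106.6°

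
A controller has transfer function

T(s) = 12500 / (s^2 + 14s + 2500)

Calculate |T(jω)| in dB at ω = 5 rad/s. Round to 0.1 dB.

At s = jω = j5:
quadratic: (j5)² + 14·j5 + 2500 = 2475 + j70 → |·| ≈ 2476, ∠ ≈ 1.62°
|T| = 12500 / 2476 ≈ 5.0485
Gain = 20 log₁₀(5.0485) ≈ 14.06 dB

14.1 dB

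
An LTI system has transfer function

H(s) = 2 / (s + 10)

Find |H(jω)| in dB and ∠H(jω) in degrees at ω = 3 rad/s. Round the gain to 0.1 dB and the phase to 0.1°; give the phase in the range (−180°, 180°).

-14.4 dB, -16.7°

At s = jω = j3:
pole (s+10): 10 + j3 → |·| = √(10²+3²) = √109 ≈ 10.44, ∠ = arctan(3/10) ≈ 16.70°
|H| = 2 / 10.44 ≈ 0.19157
Gain = 20 log₁₀(0.19157) ≈ -14.35 dB
∠H = 0.00° − 16.70° = -16.70°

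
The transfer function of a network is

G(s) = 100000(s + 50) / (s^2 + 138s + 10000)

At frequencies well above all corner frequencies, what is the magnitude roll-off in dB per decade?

Each pole contributes −20 dB/decade at high frequency; each zero contributes +20 dB/decade.
Net: 1 zero(s) − 2 pole(s) → -20 dB/decade.

-20 dB/decade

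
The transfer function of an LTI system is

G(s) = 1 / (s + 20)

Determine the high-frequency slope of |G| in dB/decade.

Each pole contributes −20 dB/decade at high frequency; each zero contributes +20 dB/decade.
Net: 0 zero(s) − 1 pole(s) → -20 dB/decade.

-20 dB/decade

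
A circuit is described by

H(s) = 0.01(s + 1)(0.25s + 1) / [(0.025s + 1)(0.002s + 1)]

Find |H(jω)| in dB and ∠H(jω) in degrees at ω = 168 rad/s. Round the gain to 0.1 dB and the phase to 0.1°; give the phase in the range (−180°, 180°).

23.8 dB, 83.1°

At ω = 168 rad/s:
zero (1 + j168·1) = 1 + j168 → |·| ≈ 168, ∠ ≈ 89.66°
zero (1 + j168·0.25) = 1 + j42 → |·| ≈ 42.012, ∠ ≈ 88.64°
pole (1 + j168·0.025) = 1 + j4.2 → |·| ≈ 4.3174, ∠ ≈ 76.61°
pole (1 + j168·0.002) = 1 + j0.336 → |·| ≈ 1.0549, ∠ ≈ 18.57°
|H| = 0.01 · 168 · 42.012 / (4.3174 · 1.0549) ≈ 15.497
Gain = 20 log₁₀(15.497) ≈ 23.80 dB
∠H = (89.66° + 88.64°) − (76.61° + 18.57°) = 83.12°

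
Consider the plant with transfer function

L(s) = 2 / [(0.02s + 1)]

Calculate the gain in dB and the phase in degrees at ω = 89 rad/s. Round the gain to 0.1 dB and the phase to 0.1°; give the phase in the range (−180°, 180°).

At ω = 89 rad/s:
pole (1 + j89·0.02) = 1 + j1.78 → |·| ≈ 2.0417, ∠ ≈ 60.67°
|L| = 2 · 1 / (2.0417) ≈ 0.97958
Gain = 20 log₁₀(0.97958) ≈ -0.18 dB
∠L = (0°) − (60.67°) = -60.67°

-0.2 dB, -60.7°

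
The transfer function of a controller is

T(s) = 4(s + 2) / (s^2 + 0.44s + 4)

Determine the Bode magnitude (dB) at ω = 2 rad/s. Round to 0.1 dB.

At s = jω = j2:
zero (s+2): 2 + j2 → |·| = √(2²+2²) = √8 ≈ 2.8284, ∠ = arctan(2/2) ≈ 45.00°
quadratic: (j2)² + 0.44·j2 + 4 = 0 + j0.88 → |·| ≈ 0.88, ∠ ≈ 90.00°
|T| = 4 · 2.8284 / 0.88 ≈ 12.856
Gain = 20 log₁₀(12.856) ≈ 22.18 dB

22.2 dB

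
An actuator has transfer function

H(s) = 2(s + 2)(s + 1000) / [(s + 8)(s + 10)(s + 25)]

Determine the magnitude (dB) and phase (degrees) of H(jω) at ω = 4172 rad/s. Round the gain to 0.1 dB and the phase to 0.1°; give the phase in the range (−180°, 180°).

-66.1 dB, -102.9°

At s = jω = j4172:
zero (s+2): 2 + j4172 → |·| = √(2²+4172²) = √17405588 ≈ 4172, ∠ = arctan(4172/2) ≈ 89.97°
zero (s+1000): 1000 + j4172 → |·| = √(1000²+4172²) = √18405584 ≈ 4290.2, ∠ = arctan(4172/1000) ≈ 76.52°
pole (s+8): 8 + j4172 → |·| = √(8²+4172²) = √17405648 ≈ 4172, ∠ = arctan(4172/8) ≈ 89.89°
pole (s+10): 10 + j4172 → |·| = √(10²+4172²) = √17405684 ≈ 4172, ∠ = arctan(4172/10) ≈ 89.86°
pole (s+25): 25 + j4172 → |·| = √(25²+4172²) = √17406209 ≈ 4172.1, ∠ = arctan(4172/25) ≈ 89.66°
|H| = 2 · 1.7899e+07 / 7.2618e+10 ≈ 0.00049296
Gain = 20 log₁₀(0.00049296) ≈ -66.14 dB
∠H = 166.49° − 269.41° = -102.92°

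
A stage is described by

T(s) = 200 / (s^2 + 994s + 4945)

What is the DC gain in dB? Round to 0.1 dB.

-27.9 dB

T(0) = 200 / 4945 ≈ 0.040445
20 log₁₀(0.040445) ≈ -27.86 dB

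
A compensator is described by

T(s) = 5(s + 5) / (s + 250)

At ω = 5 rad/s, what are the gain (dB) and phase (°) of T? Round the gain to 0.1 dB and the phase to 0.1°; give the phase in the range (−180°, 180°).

At s = jω = j5:
zero (s+5): 5 + j5 → |·| = √(5²+5²) = √50 ≈ 7.0711, ∠ = arctan(5/5) ≈ 45.00°
pole (s+250): 250 + j5 → |·| = √(250²+5²) = √62525 ≈ 250.05, ∠ = arctan(5/250) ≈ 1.15°
|T| = 5 · 7.0711 / 250.05 ≈ 0.14139
Gain = 20 log₁₀(0.14139) ≈ -16.99 dB
∠T = 45.00° − 1.15° = 43.85°

-17.0 dB, 43.9°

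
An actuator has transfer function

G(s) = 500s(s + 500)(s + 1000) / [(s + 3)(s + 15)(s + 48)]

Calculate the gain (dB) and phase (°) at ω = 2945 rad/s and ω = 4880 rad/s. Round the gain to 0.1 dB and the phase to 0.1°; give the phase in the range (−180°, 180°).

At s = jω = j2945:
zero (s+500): 500 + j2945 → |·| = √(500²+2945²) = √8923025 ≈ 2987.1, ∠ = arctan(2945/500) ≈ 80.36°
zero (s+1000): 1000 + j2945 → |·| = √(1000²+2945²) = √9673025 ≈ 3110.1, ∠ = arctan(2945/1000) ≈ 71.24°
zero at origin: s = j2945 → |·| = 2945, ∠ = 90.00°
pole (s+3): 3 + j2945 → |·| = √(3²+2945²) = √8673034 ≈ 2945, ∠ = arctan(2945/3) ≈ 89.94°
pole (s+15): 15 + j2945 → |·| = √(15²+2945²) = √8673250 ≈ 2945, ∠ = arctan(2945/15) ≈ 89.71°
pole (s+48): 48 + j2945 → |·| = √(48²+2945²) = √8675329 ≈ 2945.4, ∠ = arctan(2945/48) ≈ 89.07°
|G| = 500 · 2.736e+10 / 2.5546e+10 ≈ 535.5
Gain = 20 log₁₀(535.5) ≈ 54.58 dB
∠G = 241.60° − 268.72° = -27.12°

At s = jω = j4880:
zero (s+500): 500 + j4880 → |·| = √(500²+4880²) = √24064400 ≈ 4905.5, ∠ = arctan(4880/500) ≈ 84.15°
zero (s+1000): 1000 + j4880 → |·| = √(1000²+4880²) = √24814400 ≈ 4981.4, ∠ = arctan(4880/1000) ≈ 78.42°
zero at origin: s = j4880 → |·| = 4880, ∠ = 90.00°
pole (s+3): 3 + j4880 → |·| = √(3²+4880²) = √23814409 ≈ 4880, ∠ = arctan(4880/3) ≈ 89.96°
pole (s+15): 15 + j4880 → |·| = √(15²+4880²) = √23814625 ≈ 4880, ∠ = arctan(4880/15) ≈ 89.82°
pole (s+48): 48 + j4880 → |·| = √(48²+4880²) = √23816704 ≈ 4880.2, ∠ = arctan(4880/48) ≈ 89.44°
|G| = 500 · 1.1925e+11 / 1.1622e+11 ≈ 513.04
Gain = 20 log₁₀(513.04) ≈ 54.20 dB
∠G = 252.57° − 269.22° = -16.65°

ω = 2945: 54.6 dB, -27.1°; ω = 4880: 54.2 dB, -16.7°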